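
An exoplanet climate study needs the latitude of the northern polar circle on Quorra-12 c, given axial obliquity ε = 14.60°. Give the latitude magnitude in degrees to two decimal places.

75.40°

The polar circle is the lowest latitude that experiences at least one full rotation of continuous daylight at the northern-summer solstice; it lies at |ϕ| = 90° − ε = 90° − 14.60° = 75.40°.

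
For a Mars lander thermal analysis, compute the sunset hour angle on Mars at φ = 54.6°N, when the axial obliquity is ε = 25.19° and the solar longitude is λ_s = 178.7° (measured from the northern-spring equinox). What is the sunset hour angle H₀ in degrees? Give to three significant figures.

H₀ = 90.8°

Solar declination: sin δ = sin ε · sin λ_s = sin 25.19° × sin 178.7° = 0.00966, so δ = +0.553°.
cos H₀ = −tan φ · tan δ = −tan(+54.6°) × tan(+0.553°) = -0.0136, so H₀ = 1.5844 rad = 90.78°.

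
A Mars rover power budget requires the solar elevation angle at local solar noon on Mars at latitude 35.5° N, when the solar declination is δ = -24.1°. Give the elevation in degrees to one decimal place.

At local noon the hour angle is zero, so the zenith angle equals |φ − δ| = |+35.5° − (-24.100°)| = 59.600°.
Elevation = 90° − 59.600° = 30.4°.

30.4°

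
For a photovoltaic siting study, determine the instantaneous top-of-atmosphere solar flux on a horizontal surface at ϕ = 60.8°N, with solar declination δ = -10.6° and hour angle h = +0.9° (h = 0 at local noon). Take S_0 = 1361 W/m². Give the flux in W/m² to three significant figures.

cos θ_z = sin ϕ sin δ + cos ϕ cos δ cos h = -0.160575 + 0.479475 = 0.318900.
Flux = S_0 · cos θ_z = 1361 × 0.318900 = 434.0 W/m².

434 W/m²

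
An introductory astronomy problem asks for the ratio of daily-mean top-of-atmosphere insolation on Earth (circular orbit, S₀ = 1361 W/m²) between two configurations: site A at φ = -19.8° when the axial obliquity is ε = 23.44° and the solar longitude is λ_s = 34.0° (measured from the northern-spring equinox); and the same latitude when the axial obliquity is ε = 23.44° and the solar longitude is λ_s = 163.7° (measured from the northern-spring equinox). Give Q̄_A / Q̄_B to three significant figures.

Q̄_A / Q̄_B ≈ 0.915

— Configuration A (φ=-19.8°):
Solar declination: sin δ = sin ε · sin λ_s = sin 23.44° × sin 34.0° = 0.22244, so δ = +12.852°.
cos H₀ = −tan(-19.8°) tan(+12.852°) = 0.0821, H₀ = 1.4886 rad.
Bracket: H₀ sin φ sin δ + cos φ cos δ sin H₀ = 1.4886×-0.33874×0.22244 + 0.94088×0.97495×0.99662 = -0.112165 + 0.914210 = 0.802045.
Q̄ = (S₀/π) × [bracket] = (1361/π) × 0.802045 = 347.46 W/m².
— Configuration B (φ=-19.8°):
Solar declination: sin δ = sin ε · sin λ_s = sin 23.44° × sin 163.7° = 0.11165, so δ = +6.410°.
cos H₀ = −tan(-19.8°) tan(+6.410°) = 0.0404, H₀ = 1.5303 rad.
Bracket: H₀ sin φ sin δ + cos φ cos δ sin H₀ = 1.5303×-0.33874×0.11165 + 0.94088×0.99375×0.99918 = -0.057876 + 0.934233 = 0.876357.
Q̄ = (S₀/π) × [bracket] = (1361/π) × 0.876357 = 379.66 W/m².
Ratio Q̄_A / Q̄_B = 347.46 / 379.66 = 0.9152.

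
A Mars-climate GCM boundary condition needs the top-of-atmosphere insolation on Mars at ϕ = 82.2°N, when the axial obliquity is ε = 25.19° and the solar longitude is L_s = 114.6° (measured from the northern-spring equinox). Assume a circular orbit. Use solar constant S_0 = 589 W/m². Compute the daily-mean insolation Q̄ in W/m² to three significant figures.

Solar declination: sin δ = sin ε · sin L_s = sin 25.19° × sin 114.6° = 0.38699, so δ = +22.767°.
cos h₀ = −tan(+82.2°) tan(+22.767°) = -3.0638 ≤ −1 ⇒ polar day, h₀ = π.
Bracket: h₀ sin ϕ sin δ + cos ϕ cos δ sin h₀ = 3.1416×0.99075×0.38699 + 0.13572×0.92208×0.00000 = 1.204522 + 0.000000 = 1.204522.
Q̄ = (S_0/π) × [bracket] = (589/π) × 1.204522 = 225.8 W/m².

Q̄ ≈ 226 W/m²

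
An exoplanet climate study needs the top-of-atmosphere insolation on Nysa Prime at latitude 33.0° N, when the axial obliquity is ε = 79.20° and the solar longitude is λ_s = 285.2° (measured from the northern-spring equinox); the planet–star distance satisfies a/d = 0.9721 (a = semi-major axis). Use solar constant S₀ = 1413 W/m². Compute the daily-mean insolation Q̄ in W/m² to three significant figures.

Solar declination: sin δ = sin ε · sin λ_s = sin 79.20° × sin 285.2° = -0.94792, so δ = -71.428°.
cos H₀ = −tan(+33.0°) tan(-71.428°) = 1.9328 ≥ 1 ⇒ polar night, H₀ = 0 and Q̄ = 0.
Inverse-square distance factor (a/d)² = 0.9721² = 0.944978.

Q̄ ≈ 0.00 W/m²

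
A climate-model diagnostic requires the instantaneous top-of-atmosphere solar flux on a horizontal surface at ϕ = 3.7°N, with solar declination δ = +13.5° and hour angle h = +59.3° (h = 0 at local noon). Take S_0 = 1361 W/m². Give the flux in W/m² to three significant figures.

cos θ_z = sin ϕ sin δ + cos ϕ cos δ cos h = 0.015065 + 0.495402 = 0.510467.
Flux = S_0 · cos θ_z = 1361 × 0.510467 = 694.7 W/m².

695 W/m²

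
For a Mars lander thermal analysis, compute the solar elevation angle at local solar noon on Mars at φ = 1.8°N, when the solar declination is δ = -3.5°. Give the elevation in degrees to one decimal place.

84.7°

At local noon the hour angle is zero, so the zenith angle equals |φ − δ| = |+1.8° − (-3.500°)| = 5.300°.
Elevation = 90° − 5.300° = 84.7°.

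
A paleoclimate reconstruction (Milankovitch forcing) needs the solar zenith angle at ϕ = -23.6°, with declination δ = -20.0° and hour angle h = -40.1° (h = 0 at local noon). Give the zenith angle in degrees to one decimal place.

θ_z = 37.3°

cos θ_z = sin ϕ sin δ + cos ϕ cos δ cos h = 0.136927 + 0.658673 = 0.795600.
θ_z = arccos(0.795600) = 37.3°.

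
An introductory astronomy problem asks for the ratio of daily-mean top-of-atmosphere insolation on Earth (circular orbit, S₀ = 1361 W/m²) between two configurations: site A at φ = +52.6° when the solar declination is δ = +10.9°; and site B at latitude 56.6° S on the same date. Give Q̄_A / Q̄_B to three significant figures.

Q̄_A / Q̄_B ≈ 2.70

— Configuration A (φ=+52.6°):
cos H₀ = −tan(+52.6°) tan(+10.900°) = -0.2519, H₀ = 1.8254 rad.
Bracket: H₀ sin φ sin δ + cos φ cos δ sin H₀ = 1.8254×0.79441×0.18910 + 0.60738×0.98196×0.96776 = 0.274217 + 0.577194 = 0.851411.
Q̄ = (S₀/π) × [bracket] = (1361/π) × 0.851411 = 368.85 W/m².
— Configuration B (φ=-56.6°):
cos H₀ = −tan(-56.6°) tan(+10.900°) = 0.2920, H₀ = 1.2744 rad.
Bracket: H₀ sin φ sin δ + cos φ cos δ sin H₀ = 1.2744×-0.83485×0.18910 + 0.55048×0.98196×0.95640 = -0.201190 + 0.516981 = 0.315791.
Q̄ = (S₀/π) × [bracket] = (1361/π) × 0.315791 = 136.81 W/m².
Ratio Q̄_A / Q̄_B = 368.85 / 136.81 = 2.696.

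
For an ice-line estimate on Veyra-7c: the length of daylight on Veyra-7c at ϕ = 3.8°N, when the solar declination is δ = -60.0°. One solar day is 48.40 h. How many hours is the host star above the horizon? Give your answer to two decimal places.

22.42 h

cos h₀ = −tan ϕ · tan δ = −tan(+3.8°) × tan(-60.000°) = 0.1150, so h₀ = 1.4555 rad = 83.39°.
Daylight = 2h₀/(2π) × 48.40 h = (1.4555/π) × 48.40 = 22.42 h.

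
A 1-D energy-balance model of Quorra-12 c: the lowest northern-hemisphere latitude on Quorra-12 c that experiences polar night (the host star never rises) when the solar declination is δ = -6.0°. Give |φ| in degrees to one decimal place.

|φ| = 84.0°

Polar night requires cos H₀ = −tan φ tan δ ≥ 1, i.e. tan φ tan δ ≤ −1.
The boundary is |tan φ| · |tan δ| = 1, so |φ| = 90° − |δ| = 90° − 6.0° = 84.0° in the northern hemisphere.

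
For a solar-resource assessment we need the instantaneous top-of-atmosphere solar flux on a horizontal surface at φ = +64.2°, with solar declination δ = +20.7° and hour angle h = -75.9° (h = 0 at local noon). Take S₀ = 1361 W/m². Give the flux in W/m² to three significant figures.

568 W/m²

cos θ_z = sin φ sin δ + cos φ cos δ cos h = 0.318240 + 0.099184 = 0.417424.
Flux = S₀ · cos θ_z = 1361 × 0.417424 = 568.1 W/m².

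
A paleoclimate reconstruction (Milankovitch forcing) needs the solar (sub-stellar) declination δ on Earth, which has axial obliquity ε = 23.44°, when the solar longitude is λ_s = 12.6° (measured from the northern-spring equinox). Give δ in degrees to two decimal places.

δ = +4.98°

sin δ = sin ε · sin λ_s = sin 23.44° × sin 12.6° = 0.086775.
δ = arcsin(0.086775) = +4.98°.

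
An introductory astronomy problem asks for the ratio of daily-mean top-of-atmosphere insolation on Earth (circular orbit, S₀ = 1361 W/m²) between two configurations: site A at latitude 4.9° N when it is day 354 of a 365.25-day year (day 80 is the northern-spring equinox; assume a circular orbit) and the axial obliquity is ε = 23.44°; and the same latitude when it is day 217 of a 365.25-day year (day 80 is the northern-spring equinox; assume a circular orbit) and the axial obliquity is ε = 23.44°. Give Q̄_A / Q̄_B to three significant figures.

Q̄_A / Q̄_B ≈ 0.866

— Configuration A (φ=+4.9°):
Solar longitude: λ_s = 360° × (354 − 80)/365.25 = 270.062°.
sin δ = sin 23.44° × sin 270.062° = -0.39779, so δ = -23.440°.
cos H₀ = −tan(+4.9°) tan(-23.440°) = 0.0372, H₀ = 1.5336 rad.
Bracket: H₀ sin φ sin δ + cos φ cos δ sin H₀ = 1.5336×0.08542×-0.39779 + 0.99635×0.91748×0.99931 = -0.052111 + 0.913500 = 0.861389.
Q̄ = (S₀/π) × [bracket] = (1361/π) × 0.861389 = 373.17 W/m².
— Configuration B (φ=+4.9°):
Solar longitude: λ_s = 360° × (217 − 80)/365.25 = 135.031°.
sin δ = sin 23.44° × sin 135.031° = 0.28113, so δ = +16.328°.
cos H₀ = −tan(+4.9°) tan(+16.328°) = -0.0251, H₀ = 1.5959 rad.
Bracket: H₀ sin φ sin δ + cos φ cos δ sin H₀ = 1.5959×0.08542×0.28113 + 0.99635×0.95967×0.99968 = 0.038324 + 0.955861 = 0.994185.
Q̄ = (S₀/π) × [bracket] = (1361/π) × 0.994185 = 430.70 W/m².
Ratio Q̄_A / Q̄_B = 373.17 / 430.70 = 0.8664.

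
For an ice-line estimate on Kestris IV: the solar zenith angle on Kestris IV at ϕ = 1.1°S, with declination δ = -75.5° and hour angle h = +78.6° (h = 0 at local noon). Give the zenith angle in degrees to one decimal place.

cos θ_z = sin ϕ sin δ + cos ϕ cos δ cos h = 0.018586 + 0.049480 = 0.068066.
θ_z = arccos(0.068066) = 86.1°.

θ_z = 86.1°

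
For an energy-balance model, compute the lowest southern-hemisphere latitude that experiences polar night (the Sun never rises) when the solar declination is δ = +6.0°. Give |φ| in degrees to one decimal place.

Polar night requires cos H₀ = −tan φ tan δ ≥ 1, i.e. tan φ tan δ ≤ −1.
The boundary is |tan φ| · |tan δ| = 1, so |φ| = 90° − |δ| = 90° − 6.0° = 84.0° in the southern hemisphere.

|φ| = 84.0°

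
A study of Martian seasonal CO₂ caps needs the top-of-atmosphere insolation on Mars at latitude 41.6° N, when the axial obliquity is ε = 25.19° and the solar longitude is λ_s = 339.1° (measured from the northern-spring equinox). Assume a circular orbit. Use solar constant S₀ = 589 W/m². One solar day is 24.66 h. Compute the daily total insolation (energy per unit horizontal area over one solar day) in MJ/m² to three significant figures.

9.78 MJ/m²

Solar declination: sin δ = sin ε · sin λ_s = sin 25.19° × sin 339.1° = -0.15184, so δ = -8.733°.
cos H₀ = −tan(+41.6°) tan(-8.733°) = 0.1364, H₀ = 1.4340 rad.
Bracket: H₀ sin φ sin δ + cos φ cos δ sin H₀ = 1.4340×0.66393×-0.15184 + 0.74780×0.98841×0.99066 = -0.144563 + 0.732229 = 0.587666.
Q̄ = (S₀/π) × [bracket] = (589/π) × 0.587666 = 110.18 W/m².
Daily total = Q̄ × 24.66 h × 3600 s/h = 110.18 × 24.66 × 3600 / 10⁶ = 9.781 MJ/m².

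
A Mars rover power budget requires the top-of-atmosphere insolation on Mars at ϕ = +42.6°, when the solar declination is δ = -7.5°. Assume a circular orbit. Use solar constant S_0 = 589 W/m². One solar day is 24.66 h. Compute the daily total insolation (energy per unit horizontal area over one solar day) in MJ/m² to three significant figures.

cos h₀ = −tan(+42.6°) tan(-7.500°) = 0.1211, h₀ = 1.4494 rad.
Bracket: h₀ sin ϕ sin δ + cos ϕ cos δ sin h₀ = 1.4494×0.67688×-0.13053 + 0.73610×0.99144×0.99265 = -0.128059 + 0.724435 = 0.596376.
Q̄ = (S_0/π) × [bracket] = (589/π) × 0.596376 = 111.81 W/m².
Daily total = Q̄ × 24.66 h × 3600 s/h = 111.81 × 24.66 × 3600 / 10⁶ = 9.926 MJ/m².

9.93 MJ/m²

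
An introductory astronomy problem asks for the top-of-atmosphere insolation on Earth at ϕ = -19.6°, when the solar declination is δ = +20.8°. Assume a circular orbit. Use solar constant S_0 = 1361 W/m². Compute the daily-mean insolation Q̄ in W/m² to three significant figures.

Q̄ ≈ 304 W/m²

cos h₀ = −tan(-19.6°) tan(+20.800°) = 0.1353, h₀ = 1.4351 rad.
Bracket: h₀ sin ϕ sin δ + cos ϕ cos δ sin h₀ = 1.4351×-0.33545×0.35511 + 0.94206×0.93483×0.99081 = -0.170951 + 0.872573 = 0.701622.
Q̄ = (S_0/π) × [bracket] = (1361/π) × 0.701622 = 304.0 W/m².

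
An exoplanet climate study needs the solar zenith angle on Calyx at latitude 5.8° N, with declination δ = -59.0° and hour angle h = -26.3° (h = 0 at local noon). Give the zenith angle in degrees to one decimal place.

cos θ_z = sin ϕ sin δ + cos ϕ cos δ cos h = -0.086622 + 0.459361 = 0.372739.
θ_z = arccos(0.372739) = 68.1°.

θ_z = 68.1°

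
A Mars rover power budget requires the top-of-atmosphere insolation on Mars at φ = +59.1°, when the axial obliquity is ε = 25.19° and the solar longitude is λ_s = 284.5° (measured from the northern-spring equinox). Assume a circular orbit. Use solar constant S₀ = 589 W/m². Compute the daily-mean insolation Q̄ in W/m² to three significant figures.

Solar declination: sin δ = sin ε · sin λ_s = sin 25.19° × sin 284.5° = -0.41206, so δ = -24.335°.
cos H₀ = −tan(+59.1°) tan(-24.335°) = 0.7556, H₀ = 0.7142 rad.
Bracket: H₀ sin φ sin δ + cos φ cos δ sin H₀ = 0.7142×0.85806×-0.41206 + 0.51354×0.91115×0.65498 = -0.252521 + 0.306473 = 0.053952.
Q̄ = (S₀/π) × [bracket] = (589/π) × 0.053952 = 10.12 W/m².

Q̄ ≈ 10.1 W/m²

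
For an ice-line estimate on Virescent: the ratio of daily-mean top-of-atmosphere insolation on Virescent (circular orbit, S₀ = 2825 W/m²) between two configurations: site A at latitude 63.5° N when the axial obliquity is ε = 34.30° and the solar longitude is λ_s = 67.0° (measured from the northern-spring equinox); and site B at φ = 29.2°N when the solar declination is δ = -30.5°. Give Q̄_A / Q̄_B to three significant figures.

— Configuration A (φ=+63.5°):
Solar declination: sin δ = sin ε · sin λ_s = sin 34.30° × sin 67.0° = 0.51873, so δ = +31.247°.
cos H₀ = −tan(+63.5°) tan(+31.247°) = -1.2169 ≤ −1 ⇒ polar day, H₀ = π.
Bracket: H₀ sin φ sin δ + cos φ cos δ sin H₀ = 3.1416×0.89493×0.51873 + 0.44620×0.85494×0.00000 = 1.458416 + 0.000000 = 1.458416.
Q̄ = (S₀/π) × [bracket] = (2825/π) × 1.458416 = 1311.4 W/m².
— Configuration B (φ=+29.2°):
cos H₀ = −tan(+29.2°) tan(-30.500°) = 0.3292, H₀ = 1.2353 rad.
Bracket: H₀ sin φ sin δ + cos φ cos δ sin H₀ = 1.2353×0.48786×-0.50754 + 0.87292×0.86163×0.94426 = -0.305871 + 0.710210 = 0.404339.
Q̄ = (S₀/π) × [bracket] = (2825/π) × 0.404339 = 363.59 W/m².
Ratio Q̄_A / Q̄_B = 1311.4 / 363.59 = 3.607.

Q̄_A / Q̄_B ≈ 3.61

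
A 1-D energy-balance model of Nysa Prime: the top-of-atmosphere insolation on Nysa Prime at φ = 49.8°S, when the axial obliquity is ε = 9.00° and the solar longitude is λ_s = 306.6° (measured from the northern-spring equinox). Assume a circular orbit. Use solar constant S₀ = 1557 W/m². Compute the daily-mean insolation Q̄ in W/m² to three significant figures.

Solar declination: sin δ = sin ε · sin λ_s = sin 9.00° × sin 306.6° = -0.12559, so δ = -7.215°.
cos H₀ = −tan(-49.8°) tan(-7.215°) = -0.1498, H₀ = 1.7212 rad.
Bracket: H₀ sin φ sin δ + cos φ cos δ sin H₀ = 1.7212×-0.76380×-0.12559 + 0.64546×0.99208×0.98872 = 0.165107 + 0.633125 = 0.798232.
Q̄ = (S₀/π) × [bracket] = (1557/π) × 0.798232 = 395.6 W/m².

Q̄ ≈ 396 W/m²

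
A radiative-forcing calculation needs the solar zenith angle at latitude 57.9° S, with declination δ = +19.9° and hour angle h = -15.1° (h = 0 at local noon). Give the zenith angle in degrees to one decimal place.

θ_z = 78.8°

cos θ_z = sin φ sin δ + cos φ cos δ cos h = -0.288343 + 0.482416 = 0.194073.
θ_z = arccos(0.194073) = 78.8°.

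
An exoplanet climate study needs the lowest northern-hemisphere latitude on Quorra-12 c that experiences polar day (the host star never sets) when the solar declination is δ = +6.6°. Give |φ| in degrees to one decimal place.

|φ| = 83.4°

Polar day requires cos H₀ = −tan φ tan δ ≤ −1, i.e. tan φ tan δ ≥ 1.
The boundary is |tan φ| · |tan δ| = 1, so |φ| = 90° − |δ| = 90° − 6.6° = 83.4° in the northern hemisphere.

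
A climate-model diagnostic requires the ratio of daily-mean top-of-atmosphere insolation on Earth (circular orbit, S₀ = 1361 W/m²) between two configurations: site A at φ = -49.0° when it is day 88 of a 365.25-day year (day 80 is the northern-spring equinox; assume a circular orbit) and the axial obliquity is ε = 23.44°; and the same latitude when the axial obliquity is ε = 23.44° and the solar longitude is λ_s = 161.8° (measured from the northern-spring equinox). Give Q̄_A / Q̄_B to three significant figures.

— Configuration A (φ=-49.0°):
Solar longitude: λ_s = 360° × (88 − 80)/365.25 = 7.885°.
sin δ = sin 23.44° × sin 7.885° = 0.05457, so δ = +3.128°.
cos H₀ = −tan(-49.0°) tan(+3.128°) = 0.0629, H₀ = 1.5079 rad.
Bracket: H₀ sin φ sin δ + cos φ cos δ sin H₀ = 1.5079×-0.75471×0.05457 + 0.65606×0.99851×0.99802 = -0.062102 + 0.653785 = 0.591683.
Q̄ = (S₀/π) × [bracket] = (1361/π) × 0.591683 = 256.33 W/m².
— Configuration B (φ=-49.0°):
Solar declination: sin δ = sin ε · sin λ_s = sin 23.44° × sin 161.8° = 0.12424, so δ = +7.137°.
cos H₀ = −tan(-49.0°) tan(+7.137°) = 0.1440, H₀ = 1.4263 rad.
Bracket: H₀ sin φ sin δ + cos φ cos δ sin H₀ = 1.4263×-0.75471×0.12424 + 0.65606×0.99225×0.98957 = -0.133737 + 0.644186 = 0.510449.
Q̄ = (S₀/π) × [bracket] = (1361/π) × 0.510449 = 221.14 W/m².
Ratio Q̄_A / Q̄_B = 256.33 / 221.14 = 1.159.

Q̄_A / Q̄_B ≈ 1.16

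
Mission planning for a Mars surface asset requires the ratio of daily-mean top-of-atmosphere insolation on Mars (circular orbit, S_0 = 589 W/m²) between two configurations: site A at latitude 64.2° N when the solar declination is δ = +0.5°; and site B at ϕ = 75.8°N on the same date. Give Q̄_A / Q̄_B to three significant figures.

— Configuration A (ϕ=+64.2°):
cos h₀ = −tan(+64.2°) tan(+0.500°) = -0.0181, h₀ = 1.5888 rad.
Bracket: h₀ sin ϕ sin δ + cos ϕ cos δ sin h₀ = 1.5888×0.90032×0.00873 + 0.43523×0.99996×0.99984 = 0.012488 + 0.435143 = 0.447631.
Q̄ = (S_0/π) × [bracket] = (589/π) × 0.447631 = 83.924 W/m².
— Configuration B (ϕ=+75.8°):
cos h₀ = −tan(+75.8°) tan(+0.500°) = -0.0345, h₀ = 1.6053 rad.
Bracket: h₀ sin ϕ sin δ + cos ϕ cos δ sin h₀ = 1.6053×0.96945×0.00873 + 0.24531×0.99996×0.99941 = 0.013586 + 0.245155 = 0.258741.
Q̄ = (S_0/π) × [bracket] = (589/π) × 0.258741 = 48.510 W/m².
Ratio Q̄_A / Q̄_B = 83.924 / 48.510 = 1.730.

Q̄_A / Q̄_B ≈ 1.73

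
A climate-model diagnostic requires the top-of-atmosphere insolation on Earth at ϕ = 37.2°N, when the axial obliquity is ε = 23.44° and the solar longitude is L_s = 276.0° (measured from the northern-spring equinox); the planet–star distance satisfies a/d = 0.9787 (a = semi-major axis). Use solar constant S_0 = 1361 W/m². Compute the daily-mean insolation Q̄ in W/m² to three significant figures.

Solar declination: sin δ = sin ε · sin L_s = sin 23.44° × sin 276.0° = -0.39561, so δ = -23.304°.
cos h₀ = −tan(+37.2°) tan(-23.304°) = 0.3270, h₀ = 1.2377 rad.
Bracket: h₀ sin ϕ sin δ + cos ϕ cos δ sin h₀ = 1.2377×0.60460×-0.39561 + 0.79653×0.91842×0.94504 = -0.296040 + 0.691343 = 0.395303.
Inverse-square distance factor (a/d)² = 0.9787² = 0.957854.
Q̄ = (S_0/π) × 0.957854 × [bracket] = (1361/π) × 0.957854 × 0.395303 = 164.0 W/m².

Q̄ ≈ 164 W/m²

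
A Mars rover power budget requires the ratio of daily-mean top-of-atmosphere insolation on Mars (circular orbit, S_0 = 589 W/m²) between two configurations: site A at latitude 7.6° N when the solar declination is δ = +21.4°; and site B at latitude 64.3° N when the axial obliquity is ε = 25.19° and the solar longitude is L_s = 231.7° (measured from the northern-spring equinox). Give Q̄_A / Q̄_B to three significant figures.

Q̄_A / Q̄_B ≈ 18.9

— Configuration A (ϕ=+7.6°):
cos h₀ = −tan(+7.6°) tan(+21.400°) = -0.0523, h₀ = 1.6231 rad.
Bracket: h₀ sin ϕ sin δ + cos ϕ cos δ sin h₀ = 1.6231×0.13226×0.36488 + 0.99122×0.93106×0.99863 = 0.078329 + 0.921621 = 0.999950.
Q̄ = (S_0/π) × [bracket] = (589/π) × 0.999950 = 187.48 W/m².
— Configuration B (ϕ=+64.3°):
Solar declination: sin δ = sin ε · sin L_s = sin 25.19° × sin 231.7° = -0.33402, so δ = -19.513°.
cos h₀ = −tan(+64.3°) tan(-19.513°) = 0.7363, h₀ = 0.7432 rad.
Bracket: h₀ sin ϕ sin δ + cos ϕ cos δ sin h₀ = 0.7432×0.90108×-0.33402 + 0.43366×0.94257×0.67663 = -0.223687 + 0.276576 = 0.052889.
Q̄ = (S_0/π) × [bracket] = (589/π) × 0.052889 = 9.9159 W/m².
Ratio Q̄_A / Q̄_B = 187.48 / 9.9159 = 18.91.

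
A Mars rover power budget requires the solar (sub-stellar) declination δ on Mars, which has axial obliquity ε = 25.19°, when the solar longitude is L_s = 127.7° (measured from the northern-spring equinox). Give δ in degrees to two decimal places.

sin δ = sin ε · sin L_s = sin 25.19° × sin 127.7° = 0.336762.
δ = arcsin(0.336762) = +19.68°.

δ = +19.68°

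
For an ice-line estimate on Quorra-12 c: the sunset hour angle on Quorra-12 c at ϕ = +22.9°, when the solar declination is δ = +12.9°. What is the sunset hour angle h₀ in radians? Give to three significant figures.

cos h₀ = −tan ϕ · tan δ = −tan(+22.9°) × tan(+12.900°) = -0.0967, so h₀ = 1.6677 rad = 95.55°.

h₀ = 1.67 rad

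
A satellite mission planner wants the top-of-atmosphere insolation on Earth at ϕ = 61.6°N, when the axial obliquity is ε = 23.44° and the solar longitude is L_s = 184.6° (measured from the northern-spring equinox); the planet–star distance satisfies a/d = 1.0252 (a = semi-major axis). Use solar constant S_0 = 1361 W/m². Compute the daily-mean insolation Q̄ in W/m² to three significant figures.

Solar declination: sin δ = sin ε · sin L_s = sin 23.44° × sin 184.6° = -0.03190, so δ = -1.828°.
cos h₀ = −tan(+61.6°) tan(-1.828°) = 0.0590, h₀ = 1.5117 rad.
Bracket: h₀ sin ϕ sin δ + cos ϕ cos δ sin h₀ = 1.5117×0.87965×-0.03190 + 0.47562×0.99949×0.99826 = -0.042420 + 0.474550 = 0.432130.
Inverse-square distance factor (a/d)² = 1.0252² = 1.051035.
Q̄ = (S_0/π) × 1.051035 × [bracket] = (1361/π) × 1.051035 × 0.432130 = 196.8 W/m².

Q̄ ≈ 197 W/m²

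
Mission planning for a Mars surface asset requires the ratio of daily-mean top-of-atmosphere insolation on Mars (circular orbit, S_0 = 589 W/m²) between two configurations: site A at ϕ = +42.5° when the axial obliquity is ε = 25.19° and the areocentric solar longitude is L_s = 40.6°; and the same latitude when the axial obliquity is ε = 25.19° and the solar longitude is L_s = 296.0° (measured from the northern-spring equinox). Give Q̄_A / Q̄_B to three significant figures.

Q̄_A / Q̄_B ≈ 3.16

— Configuration A (ϕ=+42.5°):
sin δ = sin 25.19° × sin 40.6° = 0.27698, so δ = +16.080°.
cos h₀ = −tan(+42.5°) tan(+16.080°) = -0.2641, h₀ = 1.8381 rad.
Bracket: h₀ sin ϕ sin δ + cos ϕ cos δ sin h₀ = 1.8381×0.67559×0.27698 + 0.73728×0.96087×0.96448 = 0.343954 + 0.683267 = 1.027221.
Q̄ = (S_0/π) × [bracket] = (589/π) × 1.027221 = 192.59 W/m².
— Configuration B (ϕ=+42.5°):
Solar declination: sin δ = sin ε · sin L_s = sin 25.19° × sin 296.0° = -0.38255, so δ = -22.491°.
cos h₀ = −tan(+42.5°) tan(-22.491°) = 0.3794, h₀ = 1.1817 rad.
Bracket: h₀ sin ϕ sin δ + cos ϕ cos δ sin h₀ = 1.1817×0.67559×-0.38255 + 0.73728×0.92394×0.92523 = -0.305407 + 0.630269 = 0.324862.
Q̄ = (S_0/π) × [bracket] = (589/π) × 0.324862 = 60.907 W/m².
Ratio Q̄_A / Q̄_B = 192.59 / 60.907 = 3.162.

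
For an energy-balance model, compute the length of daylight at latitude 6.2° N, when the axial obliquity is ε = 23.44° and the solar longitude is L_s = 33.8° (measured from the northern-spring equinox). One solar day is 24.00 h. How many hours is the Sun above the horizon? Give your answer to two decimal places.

12.19 h

Solar declination: sin δ = sin ε · sin L_s = sin 23.44° × sin 33.8° = 0.22129, so δ = +12.785°.
cos h₀ = −tan ϕ · tan δ = −tan(+6.2°) × tan(+12.785°) = -0.0247, so h₀ = 1.5954 rad = 91.41°.
Daylight = 2h₀/(2π) × 24.00 h = (1.5954/π) × 24.00 = 12.19 h.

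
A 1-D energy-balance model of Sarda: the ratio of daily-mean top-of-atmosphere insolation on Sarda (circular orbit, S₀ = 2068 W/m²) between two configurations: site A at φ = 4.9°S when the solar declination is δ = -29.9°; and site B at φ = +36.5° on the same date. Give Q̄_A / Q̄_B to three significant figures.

— Configuration A (φ=-4.9°):
cos H₀ = −tan(-4.9°) tan(-29.900°) = -0.0493, H₀ = 1.6201 rad.
Bracket: H₀ sin φ sin δ + cos φ cos δ sin H₀ = 1.6201×-0.08542×-0.49849 + 0.99635×0.86690×0.99878 = 0.068986 + 0.862682 = 0.931668.
Q̄ = (S₀/π) × [bracket] = (2068/π) × 0.931668 = 613.28 W/m².
— Configuration B (φ=+36.5°):
cos H₀ = −tan(+36.5°) tan(-29.900°) = 0.4255, H₀ = 1.1313 rad.
Bracket: H₀ sin φ sin δ + cos φ cos δ sin H₀ = 1.1313×0.59482×-0.49849 + 0.80386×0.86690×0.90496 = -0.335444 + 0.630636 = 0.295192.
Q̄ = (S₀/π) × [bracket] = (2068/π) × 0.295192 = 194.31 W/m².
Ratio Q̄_A / Q̄_B = 613.28 / 194.31 = 3.156.

Q̄_A / Q̄_B ≈ 3.16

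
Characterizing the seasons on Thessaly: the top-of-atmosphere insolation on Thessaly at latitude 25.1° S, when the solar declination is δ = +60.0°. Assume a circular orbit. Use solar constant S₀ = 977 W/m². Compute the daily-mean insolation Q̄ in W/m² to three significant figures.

Q̄ ≈ 11.0 W/m²

cos H₀ = −tan(-25.1°) tan(+60.000°) = 0.8114, H₀ = 0.6243 rad.
Bracket: H₀ sin φ sin δ + cos φ cos δ sin H₀ = 0.6243×-0.42420×0.86603 + 0.90557×0.50000×0.58456 = -0.229349 + 0.264680 = 0.035331.
Q̄ = (S₀/π) × [bracket] = (977/π) × 0.035331 = 10.99 W/m².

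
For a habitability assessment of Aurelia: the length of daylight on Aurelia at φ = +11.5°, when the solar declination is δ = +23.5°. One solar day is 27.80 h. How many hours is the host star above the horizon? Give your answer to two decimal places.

14.68 h

cos H₀ = −tan φ · tan δ = −tan(+11.5°) × tan(+23.500°) = -0.0885, so H₀ = 1.6594 rad = 95.08°.
Daylight = 2H₀/(2π) × 27.80 h = (1.6594/π) × 27.80 = 14.68 h.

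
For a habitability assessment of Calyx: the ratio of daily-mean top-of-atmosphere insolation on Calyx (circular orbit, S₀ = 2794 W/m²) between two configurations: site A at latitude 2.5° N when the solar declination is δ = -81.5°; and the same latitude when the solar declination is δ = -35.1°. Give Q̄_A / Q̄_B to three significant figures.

— Configuration A (φ=+2.5°):
cos H₀ = −tan(+2.5°) tan(-81.500°) = 0.2921, H₀ = 1.2743 rad.
Bracket: H₀ sin φ sin δ + cos φ cos δ sin H₀ = 1.2743×0.04362×-0.98902 + 0.99905×0.14781×0.95637 = -0.054975 + 0.141227 = 0.086252.
Q̄ = (S₀/π) × [bracket] = (2794/π) × 0.086252 = 76.709 W/m².
— Configuration B (φ=+2.5°):
cos H₀ = −tan(+2.5°) tan(-35.100°) = 0.0307, H₀ = 1.5401 rad.
Bracket: H₀ sin φ sin δ + cos φ cos δ sin H₀ = 1.5401×0.04362×-0.57501 + 0.99905×0.81815×0.99953 = -0.038629 + 0.816989 = 0.778360.
Q̄ = (S₀/π) × [bracket] = (2794/π) × 0.778360 = 692.24 W/m².
Ratio Q̄_A / Q̄_B = 76.709 / 692.24 = 0.1108.

Q̄_A / Q̄_B ≈ 0.111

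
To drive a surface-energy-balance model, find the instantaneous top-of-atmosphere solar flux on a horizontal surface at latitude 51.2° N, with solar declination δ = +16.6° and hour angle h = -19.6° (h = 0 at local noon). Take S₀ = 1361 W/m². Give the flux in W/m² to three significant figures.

1.07e+03 W/m²

cos θ_z = sin φ sin δ + cos φ cos δ cos h = 0.222648 + 0.565695 = 0.788343.
Flux = S₀ · cos θ_z = 1361 × 0.788343 = 1073 W/m².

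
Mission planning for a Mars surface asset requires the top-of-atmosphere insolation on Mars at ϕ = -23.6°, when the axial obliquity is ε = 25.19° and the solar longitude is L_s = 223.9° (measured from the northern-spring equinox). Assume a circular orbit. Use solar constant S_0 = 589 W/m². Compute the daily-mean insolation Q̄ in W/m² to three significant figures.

Q̄ ≈ 200 W/m²

Solar declination: sin δ = sin ε · sin L_s = sin 25.19° × sin 223.9° = -0.29513, so δ = -17.165°.
cos h₀ = −tan(-23.6°) tan(-17.165°) = -0.1349, h₀ = 1.7062 rad.
Bracket: h₀ sin ϕ sin δ + cos ϕ cos δ sin h₀ = 1.7062×-0.40035×-0.29513 + 0.91636×0.95546×0.99085 = 0.201597 + 0.867534 = 1.069131.
Q̄ = (S_0/π) × [bracket] = (589/π) × 1.069131 = 200.4 W/m².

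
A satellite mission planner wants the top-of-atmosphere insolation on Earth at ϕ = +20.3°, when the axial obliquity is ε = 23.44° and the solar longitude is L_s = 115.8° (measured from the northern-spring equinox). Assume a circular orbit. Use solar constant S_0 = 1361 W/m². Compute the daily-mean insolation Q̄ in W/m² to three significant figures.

Solar declination: sin δ = sin ε · sin L_s = sin 23.44° × sin 115.8° = 0.35814, so δ = +20.986°.
cos h₀ = −tan(+20.3°) tan(+20.986°) = -0.1419, h₀ = 1.7132 rad.
Bracket: h₀ sin ϕ sin δ + cos ϕ cos δ sin h₀ = 1.7132×0.34694×0.35814 + 0.93789×0.93367×0.98988 = 0.212870 + 0.866818 = 1.079688.
Q̄ = (S_0/π) × [bracket] = (1361/π) × 1.079688 = 467.7 W/m².

Q̄ ≈ 468 W/m²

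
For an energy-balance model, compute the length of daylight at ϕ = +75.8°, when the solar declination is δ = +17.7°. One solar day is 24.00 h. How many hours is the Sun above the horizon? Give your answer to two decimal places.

Sunrise equation: cos h₀ = −tan ϕ · tan δ = -1.2612 ≤ −1, so the Sun never sets (polar day) and h₀ = π.
Daylight = 2h₀/(2π) × 24.00 h = (3.1416/π) × 24.00 = 24.00 h.

24.00 h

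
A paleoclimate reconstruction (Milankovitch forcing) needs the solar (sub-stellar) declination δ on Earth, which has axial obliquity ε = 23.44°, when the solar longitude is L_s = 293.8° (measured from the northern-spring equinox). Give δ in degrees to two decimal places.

sin δ = sin ε · sin L_s = sin 23.44° × sin 293.8° = -0.363960.
δ = arcsin(-0.363960) = -21.34°.

δ = -21.34°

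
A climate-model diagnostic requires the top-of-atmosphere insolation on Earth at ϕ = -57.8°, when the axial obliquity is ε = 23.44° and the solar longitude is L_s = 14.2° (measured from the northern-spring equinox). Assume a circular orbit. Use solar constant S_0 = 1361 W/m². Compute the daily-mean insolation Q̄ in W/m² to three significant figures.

Solar declination: sin δ = sin ε · sin L_s = sin 23.44° × sin 14.2° = 0.09758, so δ = +5.600°.
cos h₀ = −tan(-57.8°) tan(+5.600°) = 0.1557, h₀ = 1.4145 rad.
Bracket: h₀ sin ϕ sin δ + cos ϕ cos δ sin h₀ = 1.4145×-0.84619×0.09758 + 0.53288×0.99523×0.98780 = -0.116797 + 0.523868 = 0.407071.
Q̄ = (S_0/π) × [bracket] = (1361/π) × 0.407071 = 176.4 W/m².

Q̄ ≈ 176 W/m²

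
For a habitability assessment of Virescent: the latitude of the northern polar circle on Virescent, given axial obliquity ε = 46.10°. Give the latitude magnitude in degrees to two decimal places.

43.90°

The polar circle is the lowest latitude that experiences at least one full rotation of continuous daylight at the northern-summer solstice; it lies at |φ| = 90° − ε = 90° − 46.10° = 43.90°.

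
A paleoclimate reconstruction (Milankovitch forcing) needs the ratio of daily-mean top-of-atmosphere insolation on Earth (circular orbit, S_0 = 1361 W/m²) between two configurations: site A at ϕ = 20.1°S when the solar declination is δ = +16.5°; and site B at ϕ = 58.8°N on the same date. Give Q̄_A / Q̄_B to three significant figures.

Q̄_A / Q̄_B ≈ 0.801

— Configuration A (ϕ=-20.1°):
cos h₀ = −tan(-20.1°) tan(+16.500°) = 0.1084, h₀ = 1.4622 rad.
Bracket: h₀ sin ϕ sin δ + cos ϕ cos δ sin h₀ = 1.4622×-0.34366×0.28402 + 0.93909×0.95882×0.99411 = -0.142720 + 0.895115 = 0.752395.
Q̄ = (S_0/π) × [bracket] = (1361/π) × 0.752395 = 325.95 W/m².
— Configuration B (ϕ=+58.8°):
cos h₀ = −tan(+58.8°) tan(+16.500°) = -0.4891, h₀ = 2.0819 rad.
Bracket: h₀ sin ϕ sin δ + cos ϕ cos δ sin h₀ = 2.0819×0.85536×0.28402 + 0.51803×0.95882×0.87222 = 0.505775 + 0.433230 = 0.939005.
Q̄ = (S_0/π) × [bracket] = (1361/π) × 0.939005 = 406.80 W/m².
Ratio Q̄_A / Q̄_B = 325.95 / 406.80 = 0.8013.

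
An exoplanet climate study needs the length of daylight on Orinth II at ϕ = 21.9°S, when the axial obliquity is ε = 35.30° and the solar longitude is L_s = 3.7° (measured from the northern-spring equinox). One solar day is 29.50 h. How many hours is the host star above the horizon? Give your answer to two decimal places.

14.61 h

Solar declination: sin δ = sin ε · sin L_s = sin 35.30° × sin 3.7° = 0.03729, so δ = +2.137°.
cos h₀ = −tan ϕ · tan δ = −tan(-21.9°) × tan(+2.137°) = 0.0150, so h₀ = 1.5558 rad = 89.14°.
Daylight = 2h₀/(2π) × 29.50 h = (1.5558/π) × 29.50 = 14.61 h.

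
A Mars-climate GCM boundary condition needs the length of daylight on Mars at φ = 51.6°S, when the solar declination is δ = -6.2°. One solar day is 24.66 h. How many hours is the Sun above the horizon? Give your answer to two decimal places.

13.41 h

cos H₀ = −tan φ · tan δ = −tan(-51.6°) × tan(-6.200°) = -0.1371, so H₀ = 1.7083 rad = 97.88°.
Daylight = 2H₀/(2π) × 24.66 h = (1.7083/π) × 24.66 = 13.41 h.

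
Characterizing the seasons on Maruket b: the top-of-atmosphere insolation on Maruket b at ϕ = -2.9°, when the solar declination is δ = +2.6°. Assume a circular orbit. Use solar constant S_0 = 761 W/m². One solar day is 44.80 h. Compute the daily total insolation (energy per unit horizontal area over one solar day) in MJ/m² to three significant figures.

38.8 MJ/m²

cos h₀ = −tan(-2.9°) tan(+2.600°) = 0.0023, h₀ = 1.5685 rad.
Bracket: h₀ sin ϕ sin δ + cos ϕ cos δ sin h₀ = 1.5685×-0.05059×0.04536 + 0.99872×0.99897×1.00000 = -0.003599 + 0.997691 = 0.994092.
Q̄ = (S_0/π) × [bracket] = (761/π) × 0.994092 = 240.80 W/m².
Daily total = Q̄ × 44.80 h × 3600 s/h = 240.80 × 44.80 × 3600 / 10⁶ = 38.84 MJ/m².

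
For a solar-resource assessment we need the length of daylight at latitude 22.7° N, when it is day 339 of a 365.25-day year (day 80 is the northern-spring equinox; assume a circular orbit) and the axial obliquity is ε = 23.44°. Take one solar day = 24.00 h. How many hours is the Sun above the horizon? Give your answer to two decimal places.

Solar longitude: L_s = 360° × (339 − 80)/365.25 = 255.277°.
sin δ = sin 23.44° × sin 255.277° = -0.38473, so δ = -22.627°.
cos h₀ = −tan ϕ · tan δ = −tan(+22.7°) × tan(-22.627°) = 0.1744, so h₀ = 1.3955 rad = 79.96°.
Daylight = 2h₀/(2π) × 24.00 h = (1.3955/π) × 24.00 = 10.66 h.

10.66 h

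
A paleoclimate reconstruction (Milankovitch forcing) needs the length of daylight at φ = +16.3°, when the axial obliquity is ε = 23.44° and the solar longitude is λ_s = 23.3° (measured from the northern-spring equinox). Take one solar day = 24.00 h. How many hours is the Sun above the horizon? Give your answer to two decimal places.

12.36 h

Solar declination: sin δ = sin ε · sin λ_s = sin 23.44° × sin 23.3° = 0.15734, so δ = +9.053°.
cos H₀ = −tan φ · tan δ = −tan(+16.3°) × tan(+9.053°) = -0.0466, so H₀ = 1.6174 rad = 92.67°.
Daylight = 2H₀/(2π) × 24.00 h = (1.6174/π) × 24.00 = 12.36 h.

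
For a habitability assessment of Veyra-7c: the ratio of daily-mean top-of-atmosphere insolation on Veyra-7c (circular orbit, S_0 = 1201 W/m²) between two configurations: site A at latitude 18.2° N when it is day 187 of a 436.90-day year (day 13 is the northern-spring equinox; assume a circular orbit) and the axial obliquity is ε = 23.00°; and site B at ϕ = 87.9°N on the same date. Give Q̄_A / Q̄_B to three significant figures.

— Configuration A (ϕ=+18.2°):
Solar longitude: L_s = 360° × (187 − 13)/436.90 = 143.374°.
sin δ = sin 23.00° × sin 143.374° = 0.23311, so δ = +13.480°.
cos h₀ = −tan(+18.2°) tan(+13.480°) = -0.0788, h₀ = 1.6497 rad.
Bracket: h₀ sin ϕ sin δ + cos ϕ cos δ sin h₀ = 1.6497×0.31233×0.23311 + 0.94997×0.97245×0.99689 = 0.120110 + 0.920925 = 1.041035.
Q̄ = (S_0/π) × [bracket] = (1201/π) × 1.041035 = 397.98 W/m².
— Configuration B (ϕ=+87.9°):
cos h₀ = −tan(+87.9°) tan(+13.480°) = -6.5373 ≤ −1 ⇒ polar day, h₀ = π.
Bracket: h₀ sin ϕ sin δ + cos ϕ cos δ sin h₀ = 3.1416×0.99933×0.23311 + 0.03664×0.97245×0.00000 = 0.731848 + 0.000000 = 0.731848.
Q̄ = (S_0/π) × [bracket] = (1201/π) × 0.731848 = 279.78 W/m².
Ratio Q̄_A / Q̄_B = 397.98 / 279.78 = 1.422.

Q̄_A / Q̄_B ≈ 1.42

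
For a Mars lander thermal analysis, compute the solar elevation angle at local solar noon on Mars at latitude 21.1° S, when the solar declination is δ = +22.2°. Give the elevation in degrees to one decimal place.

46.7°

At local noon the hour angle is zero, so the zenith angle equals |φ − δ| = |-21.1° − (+22.200°)| = 43.300°.
Elevation = 90° − 43.300° = 46.7°.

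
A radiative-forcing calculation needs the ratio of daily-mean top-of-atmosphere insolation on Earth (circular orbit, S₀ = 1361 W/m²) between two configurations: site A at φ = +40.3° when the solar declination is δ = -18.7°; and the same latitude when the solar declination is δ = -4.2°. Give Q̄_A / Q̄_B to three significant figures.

— Configuration A (φ=+40.3°):
cos H₀ = −tan(+40.3°) tan(-18.700°) = 0.2871, H₀ = 1.2796 rad.
Bracket: H₀ sin φ sin δ + cos φ cos δ sin H₀ = 1.2796×0.64679×-0.32061 + 0.76267×0.94721×0.95791 = -0.265347 + 0.692002 = 0.426655.
Q̄ = (S₀/π) × [bracket] = (1361/π) × 0.426655 = 184.84 W/m².
— Configuration B (φ=+40.3°):
cos H₀ = −tan(+40.3°) tan(-4.200°) = 0.0623, H₀ = 1.5085 rad.
Bracket: H₀ sin φ sin δ + cos φ cos δ sin H₀ = 1.5085×0.64679×-0.07324 + 0.76267×0.99731×0.99806 = -0.071459 + 0.759143 = 0.687684.
Q̄ = (S₀/π) × [bracket] = (1361/π) × 0.687684 = 297.92 W/m².
Ratio Q̄_A / Q̄_B = 184.84 / 297.92 = 0.6204.

Q̄_A / Q̄_B ≈ 0.620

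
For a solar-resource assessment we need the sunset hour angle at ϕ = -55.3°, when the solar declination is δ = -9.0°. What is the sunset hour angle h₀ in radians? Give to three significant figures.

cos h₀ = −tan ϕ · tan δ = −tan(-55.3°) × tan(-9.000°) = -0.2287, so h₀ = 1.8016 rad = 103.22°.

h₀ = 1.80 rad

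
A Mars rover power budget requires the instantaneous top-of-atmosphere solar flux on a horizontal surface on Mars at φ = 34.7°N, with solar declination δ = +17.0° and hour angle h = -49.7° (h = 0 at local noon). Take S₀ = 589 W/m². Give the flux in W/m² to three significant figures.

398 W/m²

cos θ_z = sin φ sin δ + cos φ cos δ cos h = 0.166441 + 0.508519 = 0.674960.
Flux = S₀ · cos θ_z = 589 × 0.674960 = 397.6 W/m².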